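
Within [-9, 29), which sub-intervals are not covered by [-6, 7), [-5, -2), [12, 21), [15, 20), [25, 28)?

Covered (merged): [-6, 7), [12, 21), [25, 28).
Uncovered inside [-9, 29): [-9, -6), [7, 12), [21, 25), [28, 29).

[-9, -6) ∪ [7, 12) ∪ [21, 25) ∪ [28, 29)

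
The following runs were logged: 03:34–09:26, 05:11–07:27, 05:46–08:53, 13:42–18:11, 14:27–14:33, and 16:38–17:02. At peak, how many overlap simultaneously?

Sweep endpoints in order; track running count of active intervals.
Peak of 3 reached at 05:46.

3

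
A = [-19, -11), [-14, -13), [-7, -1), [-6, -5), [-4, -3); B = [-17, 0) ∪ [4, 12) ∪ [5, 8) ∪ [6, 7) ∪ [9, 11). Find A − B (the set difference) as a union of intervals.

[-19, -17)

First set merges to [-19, -11), [-7, -1).
Second set merges to [-17, 0), [4, 12).
[-19, -11) \ B = [-19, -17).
[-7, -1): entirely removed.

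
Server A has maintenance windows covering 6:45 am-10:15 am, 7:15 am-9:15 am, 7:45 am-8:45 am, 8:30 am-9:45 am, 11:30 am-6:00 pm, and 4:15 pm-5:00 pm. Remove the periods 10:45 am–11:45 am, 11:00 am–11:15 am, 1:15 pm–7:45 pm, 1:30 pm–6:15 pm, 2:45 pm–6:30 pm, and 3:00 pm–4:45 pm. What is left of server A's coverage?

A, merged: 6:45 am–10:15 am, 11:30 am–6:00 pm.
B, merged: 10:45 am–11:45 am, 1:15 pm–7:45 pm.
6:45 am–10:15 am: no B overlap → unchanged.
11:30 am–6:00 pm minus B → 11:45 am–1:15 pm.

6:45 am–10:15 am, 11:45 am–1:15 pm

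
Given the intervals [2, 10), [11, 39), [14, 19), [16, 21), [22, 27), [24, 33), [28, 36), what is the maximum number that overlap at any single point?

3

At 16, 3 of the intervals are simultaneously active.
No point has more.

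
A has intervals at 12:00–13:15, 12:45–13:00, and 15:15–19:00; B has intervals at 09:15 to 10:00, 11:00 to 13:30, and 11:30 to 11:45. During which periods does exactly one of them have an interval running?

09:15–10:00, 11:00–12:00, 13:15–13:30, 15:15–19:00

First set merges to 12:00–13:15, 15:15–19:00.
Second set merges to 09:15–10:00, 11:00–13:30.
A \ B = 15:15–19:00.
B \ A = 09:15–10:00, 11:00–12:00, 13:15–13:30.
Union of the two gives the symmetric difference.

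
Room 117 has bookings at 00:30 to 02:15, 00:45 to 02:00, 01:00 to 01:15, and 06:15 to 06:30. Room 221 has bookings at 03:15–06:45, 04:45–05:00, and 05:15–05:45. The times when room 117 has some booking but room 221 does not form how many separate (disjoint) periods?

1

Merge the first list: 00:30-02:15, 06:15-06:30.
Merge the second list: 03:15-06:45.
A \ B = 00:30-02:15.
That is 1 disjoint piece.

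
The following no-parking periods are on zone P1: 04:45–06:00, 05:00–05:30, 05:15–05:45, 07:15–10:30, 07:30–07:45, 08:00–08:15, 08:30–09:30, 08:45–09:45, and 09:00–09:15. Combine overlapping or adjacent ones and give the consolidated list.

05:00–05:30 overlaps/touches 04:45–06:00 → extend to 04:45–06:00.
05:15–05:45 overlaps/touches 04:45–06:00 → extend to 04:45–06:00.
07:15–10:30 is disjoint → start new block.
07:30–07:45 overlaps/touches 07:15–10:30 → extend to 07:15–10:30.
08:00–08:15 overlaps/touches 07:15–10:30 → extend to 07:15–10:30.
08:30–09:30 overlaps/touches 07:15–10:30 → extend to 07:15–10:30.
08:45–09:45 overlaps/touches 07:15–10:30 → extend to 07:15–10:30.
09:00–09:15 overlaps/touches 07:15–10:30 → extend to 07:15–10:30.

04:45–06:00, 07:15–10:30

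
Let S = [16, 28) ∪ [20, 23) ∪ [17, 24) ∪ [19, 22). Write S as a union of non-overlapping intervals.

Sort by start: [16, 28), [17, 24), [19, 22), [20, 23).
[17, 24) overlaps/touches [16, 28) → extend to [16, 28).
[19, 22) overlaps/touches [16, 28) → extend to [16, 28).
[20, 23) overlaps/touches [16, 28) → extend to [16, 28).

[16, 28)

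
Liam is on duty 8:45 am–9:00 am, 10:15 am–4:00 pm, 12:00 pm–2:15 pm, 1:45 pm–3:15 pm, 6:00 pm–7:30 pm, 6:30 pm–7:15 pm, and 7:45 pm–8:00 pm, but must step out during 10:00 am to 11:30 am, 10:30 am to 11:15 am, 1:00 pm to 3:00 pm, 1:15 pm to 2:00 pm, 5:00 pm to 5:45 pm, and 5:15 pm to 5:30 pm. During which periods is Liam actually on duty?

A, merged: 8:45 am-9:00 am, 10:15 am-4:00 pm, 6:00 pm-7:30 pm, 7:45 pm-8:00 pm.
B, merged: 10:00 am-11:30 am, 1:00 pm-3:00 pm, 5:00 pm-5:45 pm.
8:45 am-9:00 am: nothing removed.
10:15 am-4:00 pm \ B = 11:30 am-1:00 pm, 3:00 pm-4:00 pm.
6:00 pm-7:30 pm: nothing removed.
7:45 pm-8:00 pm: nothing removed.

8:45 am-9:00 am, 11:30 am-1:00 pm, 3:00 pm-4:00 pm, 6:00 pm-7:30 pm, 7:45 pm-8:00 pm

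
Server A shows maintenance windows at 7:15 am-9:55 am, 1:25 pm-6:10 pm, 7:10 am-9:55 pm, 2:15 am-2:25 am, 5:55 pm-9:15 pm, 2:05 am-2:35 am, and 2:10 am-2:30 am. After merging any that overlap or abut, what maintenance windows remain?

Sort by start: 2:05 am-2:35 am, 2:10 am-2:30 am, 2:15 am-2:25 am, 7:10 am-9:55 pm, 7:15 am-9:55 am, 1:25 pm-6:10 pm, 5:55 pm-9:15 pm.
2:10 am-2:30 am overlaps/touches 2:05 am-2:35 am → extend to 2:05 am-2:35 am.
2:15 am-2:25 am overlaps/touches 2:05 am-2:35 am → extend to 2:05 am-2:35 am.
7:10 am-9:55 pm is disjoint → start new block.
7:15 am-9:55 am overlaps/touches 7:10 am-9:55 pm → extend to 7:10 am-9:55 pm.
1:25 pm-6:10 pm overlaps/touches 7:10 am-9:55 pm → extend to 7:10 am-9:55 pm.
5:55 pm-9:15 pm overlaps/touches 7:10 am-9:55 pm → extend to 7:10 am-9:55 pm.

2:05 am-2:35 am, 7:10 am-9:55 pm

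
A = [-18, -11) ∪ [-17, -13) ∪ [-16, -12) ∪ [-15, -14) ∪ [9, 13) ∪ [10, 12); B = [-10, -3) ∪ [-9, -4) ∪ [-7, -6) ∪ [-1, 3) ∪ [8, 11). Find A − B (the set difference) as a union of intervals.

First set merges to [-18, -11), [9, 13).
Second set merges to [-10, -3), [-1, 3), [8, 11).
[-18, -11) is untouched.
[9, 13) with B removed leaves [11, 13).

[-18, -11) ∪ [11, 13)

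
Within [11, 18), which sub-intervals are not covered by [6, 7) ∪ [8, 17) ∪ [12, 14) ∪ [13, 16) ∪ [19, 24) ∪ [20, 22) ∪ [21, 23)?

Covered (merged): [6, 7), [8, 17), [19, 24).
Complement within [11, 18): [17, 18).

[17, 18)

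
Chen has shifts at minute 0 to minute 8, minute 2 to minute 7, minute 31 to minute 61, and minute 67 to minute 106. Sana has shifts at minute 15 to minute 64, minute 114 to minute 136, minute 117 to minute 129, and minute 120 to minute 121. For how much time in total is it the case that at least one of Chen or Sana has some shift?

First set merges to minute 0 to minute 8, minute 31 to minute 61, minute 67 to minute 106.
Second set merges to minute 15 to minute 64, minute 114 to minute 136.
A ∪ B = minute 0 to minute 8, minute 15 to minute 64, minute 67 to minute 106, minute 114 to minute 136.
Total: 8 minutes + 49 minutes + 39 minutes + 22 minutes = 118 minutes.

118 minutes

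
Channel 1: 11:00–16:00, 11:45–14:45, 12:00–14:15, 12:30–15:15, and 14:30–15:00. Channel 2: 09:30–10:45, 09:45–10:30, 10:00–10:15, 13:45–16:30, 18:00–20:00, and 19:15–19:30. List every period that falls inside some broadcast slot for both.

First set merges to 11:00-16:00.
Second set merges to 09:30-10:45, 13:45-16:30, 18:00-20:00.
11:00-16:00 meets the second set on 13:45-16:00.

13:45-16:00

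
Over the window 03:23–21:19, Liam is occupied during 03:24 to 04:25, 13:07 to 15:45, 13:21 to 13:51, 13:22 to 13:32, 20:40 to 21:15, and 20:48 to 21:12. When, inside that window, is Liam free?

The merged coverage is 03:24–04:25, 13:07–15:45, 20:40–21:15.
Gaps within 03:23–21:19: 03:23–03:24, 04:25–13:07, 15:45–20:40, 21:15–21:19.

03:23–03:24, 04:25–13:07, 15:45–20:40, 21:15–21:19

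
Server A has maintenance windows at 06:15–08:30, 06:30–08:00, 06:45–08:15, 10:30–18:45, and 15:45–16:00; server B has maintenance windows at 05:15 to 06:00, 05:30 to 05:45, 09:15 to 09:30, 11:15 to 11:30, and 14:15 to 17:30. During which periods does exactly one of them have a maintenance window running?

05:15-06:00, 06:15-08:30, 09:15-09:30, 10:30-11:15, 11:30-14:15, 17:30-18:45

A, merged: 06:15-08:30, 10:30-18:45.
B, merged: 05:15-06:00, 09:15-09:30, 11:15-11:30, 14:15-17:30.
A but not B: 06:15-08:30, 10:30-11:15, 11:30-14:15, 17:30-18:45.
B but not A: 05:15-06:00, 09:15-09:30.
Combining gives A △ B.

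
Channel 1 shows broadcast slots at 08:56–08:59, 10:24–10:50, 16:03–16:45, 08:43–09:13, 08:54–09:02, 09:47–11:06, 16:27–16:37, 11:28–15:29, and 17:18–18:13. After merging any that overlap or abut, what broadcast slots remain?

08:43–09:13, 09:47–11:06, 11:28–15:29, 16:03–16:45, 17:18–18:13

Sort by start: 08:43–09:13, 08:54–09:02, 08:56–08:59, 09:47–11:06, 10:24–10:50, 11:28–15:29, 16:03–16:45, 16:27–16:37, 17:18–18:13.
08:54–09:02 overlaps/touches 08:43–09:13 → extend to 08:43–09:13.
08:56–08:59 overlaps/touches 08:43–09:13 → extend to 08:43–09:13.
09:47–11:06 is disjoint → start new block.
10:24–10:50 overlaps/touches 09:47–11:06 → extend to 09:47–11:06.
11:28–15:29 is disjoint → start new block.
16:03–16:45 is disjoint → start new block.
16:27–16:37 overlaps/touches 16:03–16:45 → extend to 16:03–16:45.
17:18–18:13 is disjoint → start new block.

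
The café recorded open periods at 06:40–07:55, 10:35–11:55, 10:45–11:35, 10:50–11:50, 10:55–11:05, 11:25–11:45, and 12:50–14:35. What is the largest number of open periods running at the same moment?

Sweep endpoints in order; track running count of active intervals.
Peak of 4 reached at 10:55.

4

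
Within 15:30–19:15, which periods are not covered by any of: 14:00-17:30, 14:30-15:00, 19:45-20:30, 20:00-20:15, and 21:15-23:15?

17:30-19:15

The merged coverage is 14:00-17:30, 19:45-20:30, 21:15-23:15.
Uncovered inside 15:30-19:15: 17:30-19:15.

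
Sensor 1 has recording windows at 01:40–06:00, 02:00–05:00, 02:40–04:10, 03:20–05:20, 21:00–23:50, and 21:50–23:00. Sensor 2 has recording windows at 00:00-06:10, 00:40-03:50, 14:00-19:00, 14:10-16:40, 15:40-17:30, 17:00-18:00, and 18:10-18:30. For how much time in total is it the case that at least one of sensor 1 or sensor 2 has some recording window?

14 h

A, merged: 01:40-06:00, 21:00-23:50.
B, merged: 00:00-06:10, 14:00-19:00.
A ∪ B = 00:00-06:10, 14:00-19:00, 21:00-23:50.
Total: 6 h 10 min + 5 h + 2 h 50 min = 14 h.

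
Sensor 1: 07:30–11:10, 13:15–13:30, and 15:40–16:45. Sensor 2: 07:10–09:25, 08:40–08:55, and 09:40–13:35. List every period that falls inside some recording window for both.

Merge the second list: 07:10-09:25, 09:40-13:35.
07:30-11:10 overlaps B on 07:30-09:25, 09:40-11:10.
13:15-13:30 overlaps B on 13:15-13:30.
15:40-16:45 falls entirely outside B.

07:30-09:25, 09:40-11:10, 13:15-13:30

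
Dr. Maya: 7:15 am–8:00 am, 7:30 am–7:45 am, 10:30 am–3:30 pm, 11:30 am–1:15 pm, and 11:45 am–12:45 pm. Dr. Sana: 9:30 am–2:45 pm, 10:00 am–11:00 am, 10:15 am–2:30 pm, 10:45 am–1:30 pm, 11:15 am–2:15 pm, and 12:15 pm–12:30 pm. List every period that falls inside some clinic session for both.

10:30 am-2:45 pm

Merge the first list: 7:15 am-8:00 am, 10:30 am-3:30 pm.
Merge the second list: 9:30 am-2:45 pm.
7:15 am-8:00 am: no overlap with the second set.
10:30 am-3:30 pm meets the second set on 10:30 am-2:45 pm.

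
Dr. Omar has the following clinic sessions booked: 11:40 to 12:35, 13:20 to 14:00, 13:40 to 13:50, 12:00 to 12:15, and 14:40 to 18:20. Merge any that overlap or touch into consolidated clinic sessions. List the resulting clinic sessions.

11:40–12:35, 13:20–14:00, 14:40–18:20

Sort by start: 11:40–12:35, 12:00–12:15, 13:20–14:00, 13:40–13:50, 14:40–18:20.
12:00–12:15 overlaps/touches 11:40–12:35 → extend to 11:40–12:35.
13:20–14:00 is disjoint → start new block.
13:40–13:50 overlaps/touches 13:20–14:00 → extend to 13:20–14:00.
14:40–18:20 is disjoint → start new block.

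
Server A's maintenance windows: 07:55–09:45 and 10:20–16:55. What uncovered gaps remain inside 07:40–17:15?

After merging, the occupied span is 07:55–09:45, 10:20–16:55.
Uncovered inside 07:40–17:15: 07:40–07:55, 09:45–10:20, 16:55–17:15.

07:40–07:55, 09:45–10:20, 16:55–17:15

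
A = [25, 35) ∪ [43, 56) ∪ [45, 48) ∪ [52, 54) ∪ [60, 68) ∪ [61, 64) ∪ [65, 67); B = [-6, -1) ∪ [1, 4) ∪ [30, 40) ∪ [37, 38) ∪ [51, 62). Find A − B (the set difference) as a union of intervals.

First set merges to [25, 35), [43, 56), [60, 68).
Second set merges to [-6, -1), [1, 4), [30, 40), [51, 62).
[25, 35) \ B = [25, 30).
[43, 56) \ B = [43, 51).
[60, 68) \ B = [62, 68).

[25, 30) ∪ [43, 51) ∪ [62, 68)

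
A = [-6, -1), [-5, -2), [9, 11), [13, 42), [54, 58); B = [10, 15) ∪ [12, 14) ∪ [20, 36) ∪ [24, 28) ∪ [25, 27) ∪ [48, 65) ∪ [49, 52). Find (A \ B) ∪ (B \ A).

First set merges to [-6, -1), [9, 11), [13, 42), [54, 58).
Second set merges to [10, 15), [20, 36), [48, 65).
A \ B = [-6, -1), [9, 10), [15, 20), [36, 42).
B \ A = [11, 13), [48, 54), [58, 65).
Union of the two gives the symmetric difference.

[-6, -1) ∪ [9, 10) ∪ [11, 13) ∪ [15, 20) ∪ [36, 42) ∪ [48, 54) ∪ [58, 65)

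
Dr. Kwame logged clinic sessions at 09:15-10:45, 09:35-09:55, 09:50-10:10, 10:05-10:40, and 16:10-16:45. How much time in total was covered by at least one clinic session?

2 h 5 min

Merged: 09:15–10:45, 16:10–16:45.
Lengths: 1 h 30 min + 35 min = 2 h 5 min.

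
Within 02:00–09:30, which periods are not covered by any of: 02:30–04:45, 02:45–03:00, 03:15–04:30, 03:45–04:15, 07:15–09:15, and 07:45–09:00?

After merging, the occupied span is 02:30–04:45, 07:15–09:15.
Uncovered inside 02:00–09:30: 02:00–02:30, 04:45–07:15, 09:15–09:30.

02:00–02:30, 04:45–07:15, 09:15–09:30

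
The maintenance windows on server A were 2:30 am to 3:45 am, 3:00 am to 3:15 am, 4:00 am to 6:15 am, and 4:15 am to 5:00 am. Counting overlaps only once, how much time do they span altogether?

Merged: 2:30 am–3:45 am, 4:00 am–6:15 am.
Lengths: 1 h 15 min + 2 h 15 min = 3 h 30 min.

3 h 30 min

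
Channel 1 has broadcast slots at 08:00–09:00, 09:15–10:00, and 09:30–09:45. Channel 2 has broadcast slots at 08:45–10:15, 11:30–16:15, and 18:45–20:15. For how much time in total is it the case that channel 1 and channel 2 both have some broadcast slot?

1 h

A, merged: 08:00–09:00, 09:15–10:00.
A ∩ B = 08:45–09:00, 09:15–10:00.
Total: 15 min + 45 min = 1 h.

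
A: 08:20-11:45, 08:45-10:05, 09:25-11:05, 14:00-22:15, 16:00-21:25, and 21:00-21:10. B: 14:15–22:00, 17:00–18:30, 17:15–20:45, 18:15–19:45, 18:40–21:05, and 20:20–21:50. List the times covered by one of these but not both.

Merge the first list: 08:20–11:45, 14:00–22:15.
Merge the second list: 14:15–22:00.
Only in the first: 08:20–11:45, 14:00–14:15, 22:00–22:15.
Only in the second: none.
Together these are the periods covered by exactly one.

08:20–11:45, 14:00–14:15, 22:00–22:15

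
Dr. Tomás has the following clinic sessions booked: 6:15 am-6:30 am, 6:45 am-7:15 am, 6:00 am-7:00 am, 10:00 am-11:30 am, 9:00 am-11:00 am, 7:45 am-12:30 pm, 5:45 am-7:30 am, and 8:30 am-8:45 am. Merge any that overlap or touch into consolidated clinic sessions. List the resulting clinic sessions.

5:45 am–7:30 am, 7:45 am–12:30 pm

Sort by start: 5:45 am–7:30 am, 6:00 am–7:00 am, 6:15 am–6:30 am, 6:45 am–7:15 am, 7:45 am–12:30 pm, 8:30 am–8:45 am, 9:00 am–11:00 am, 10:00 am–11:30 am.
6:00 am–7:00 am overlaps/touches 5:45 am–7:30 am → extend to 5:45 am–7:30 am.
6:15 am–6:30 am overlaps/touches 5:45 am–7:30 am → extend to 5:45 am–7:30 am.
6:45 am–7:15 am overlaps/touches 5:45 am–7:30 am → extend to 5:45 am–7:30 am.
7:45 am–12:30 pm is disjoint → start new block.
8:30 am–8:45 am overlaps/touches 7:45 am–12:30 pm → extend to 7:45 am–12:30 pm.
9:00 am–11:00 am overlaps/touches 7:45 am–12:30 pm → extend to 7:45 am–12:30 pm.
10:00 am–11:30 am overlaps/touches 7:45 am–12:30 pm → extend to 7:45 am–12:30 pm.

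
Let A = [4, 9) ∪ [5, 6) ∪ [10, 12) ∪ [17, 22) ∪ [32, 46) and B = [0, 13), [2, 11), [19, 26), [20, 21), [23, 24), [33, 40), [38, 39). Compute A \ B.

First set merges to [4, 9), [10, 12), [17, 22), [32, 46).
Second set merges to [0, 13), [19, 26), [33, 40).
[4, 9): entirely removed.
[10, 12): entirely removed.
[17, 22) \ B = [17, 19).
[32, 46) \ B = [32, 33), [40, 46).

[17, 19) ∪ [32, 33) ∪ [40, 46)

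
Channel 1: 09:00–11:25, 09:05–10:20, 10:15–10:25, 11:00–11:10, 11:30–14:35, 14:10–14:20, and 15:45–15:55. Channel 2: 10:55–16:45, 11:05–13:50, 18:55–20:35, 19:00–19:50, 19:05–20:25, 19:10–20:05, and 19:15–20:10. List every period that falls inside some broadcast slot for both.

10:55-11:25, 11:30-14:35, 15:45-15:55

A, merged: 09:00-11:25, 11:30-14:35, 15:45-15:55.
B, merged: 10:55-16:45, 18:55-20:35.
09:00-11:25 overlaps B on 10:55-11:25.
11:30-14:35 overlaps B on 11:30-14:35.
15:45-15:55 overlaps B on 15:45-15:55.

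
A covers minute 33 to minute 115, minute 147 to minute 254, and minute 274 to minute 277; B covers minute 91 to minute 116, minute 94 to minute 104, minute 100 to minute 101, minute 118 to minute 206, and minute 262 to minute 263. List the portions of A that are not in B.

Second set merges to minute 91 to minute 116, minute 118 to minute 206, minute 262 to minute 263.
minute 33 to minute 115 minus B → minute 33 to minute 91.
minute 147 to minute 254 minus B → minute 206 to minute 254.
minute 274 to minute 277: no B overlap → unchanged.

minute 33 to minute 91, minute 206 to minute 254, minute 274 to minute 277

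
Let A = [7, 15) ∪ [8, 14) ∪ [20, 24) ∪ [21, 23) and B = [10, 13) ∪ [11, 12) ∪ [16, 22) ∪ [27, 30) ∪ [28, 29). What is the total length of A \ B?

A, merged: [7, 15), [20, 24).
B, merged: [10, 13), [16, 22), [27, 30).
A \ B = [7, 10), [13, 15), [22, 24).
Total: 3 + 2 + 2 = 7.

7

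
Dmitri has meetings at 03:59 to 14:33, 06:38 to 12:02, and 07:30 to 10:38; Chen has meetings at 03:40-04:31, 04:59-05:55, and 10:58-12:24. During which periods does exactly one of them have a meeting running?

Merge the first list: 03:59-14:33.
Only in the first: 04:31-04:59, 05:55-10:58, 12:24-14:33.
Only in the second: 03:40-03:59.
Together these are the periods covered by exactly one.

03:40-03:59, 04:31-04:59, 05:55-10:58, 12:24-14:33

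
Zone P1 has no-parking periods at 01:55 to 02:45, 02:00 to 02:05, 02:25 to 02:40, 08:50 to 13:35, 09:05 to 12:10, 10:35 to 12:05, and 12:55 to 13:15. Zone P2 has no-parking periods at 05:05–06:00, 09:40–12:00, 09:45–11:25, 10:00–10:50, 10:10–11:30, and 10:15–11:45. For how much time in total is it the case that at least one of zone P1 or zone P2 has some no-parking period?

6 h 30 min

Merge the first list: 01:55–02:45, 08:50–13:35.
Merge the second list: 05:05–06:00, 09:40–12:00.
A ∪ B = 01:55–02:45, 05:05–06:00, 08:50–13:35.
Total: 50 min + 55 min + 4 h 45 min = 6 h 30 min.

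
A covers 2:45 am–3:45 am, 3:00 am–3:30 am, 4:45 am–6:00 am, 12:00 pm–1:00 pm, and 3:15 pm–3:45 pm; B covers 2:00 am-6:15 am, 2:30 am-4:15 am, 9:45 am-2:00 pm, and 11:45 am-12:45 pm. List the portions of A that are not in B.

First set merges to 2:45 am–3:45 am, 4:45 am–6:00 am, 12:00 pm–1:00 pm, 3:15 pm–3:45 pm.
Second set merges to 2:00 am–6:15 am, 9:45 am–2:00 pm.
2:45 am–3:45 am: fully covered by B → removed.
4:45 am–6:00 am: fully covered by B → removed.
12:00 pm–1:00 pm: fully covered by B → removed.
3:15 pm–3:45 pm: no B overlap → unchanged.

3:15 pm–3:45 pm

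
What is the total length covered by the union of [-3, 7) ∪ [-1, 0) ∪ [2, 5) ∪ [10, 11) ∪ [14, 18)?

Merged: [-3, 7), [10, 11), [14, 18).
Lengths: 10 + 1 + 4 = 15.

15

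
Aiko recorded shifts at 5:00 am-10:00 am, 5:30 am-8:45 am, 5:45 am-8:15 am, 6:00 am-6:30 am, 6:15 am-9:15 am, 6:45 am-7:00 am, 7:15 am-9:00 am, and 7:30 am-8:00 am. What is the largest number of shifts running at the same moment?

6

At 7:30 am, 6 of the intervals are simultaneously active.
No point has more.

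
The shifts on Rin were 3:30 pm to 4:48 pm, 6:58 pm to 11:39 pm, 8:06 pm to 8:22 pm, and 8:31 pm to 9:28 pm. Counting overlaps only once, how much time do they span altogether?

Merged: 3:30 pm–4:48 pm, 6:58 pm–11:39 pm.
Lengths: 1 h 18 min + 4 h 41 min = 5 h 59 min.

5 h 59 min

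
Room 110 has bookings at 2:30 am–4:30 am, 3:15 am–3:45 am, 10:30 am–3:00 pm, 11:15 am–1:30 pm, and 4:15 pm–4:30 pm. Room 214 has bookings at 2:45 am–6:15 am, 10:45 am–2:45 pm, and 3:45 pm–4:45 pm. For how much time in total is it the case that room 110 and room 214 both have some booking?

6 h

Merge the first list: 2:30 am-4:30 am, 10:30 am-3:00 pm, 4:15 pm-4:30 pm.
A ∩ B = 2:45 am-4:30 am, 10:45 am-2:45 pm, 4:15 pm-4:30 pm.
Total: 1 h 45 min + 4 h + 15 min = 6 h.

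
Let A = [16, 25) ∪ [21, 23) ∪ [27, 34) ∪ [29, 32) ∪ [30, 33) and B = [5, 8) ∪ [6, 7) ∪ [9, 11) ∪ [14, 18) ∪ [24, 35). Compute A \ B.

[18, 24)

A, merged: [16, 25), [27, 34).
B, merged: [5, 8), [9, 11), [14, 18), [24, 35).
[16, 25) with B removed leaves [18, 24).
[27, 34) lies entirely inside B → drops out.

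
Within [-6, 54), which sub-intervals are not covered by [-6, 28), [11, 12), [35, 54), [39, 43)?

[28, 35)

After merging, the occupied span is [-6, 28), [35, 54).
Complement within [-6, 54): [28, 35).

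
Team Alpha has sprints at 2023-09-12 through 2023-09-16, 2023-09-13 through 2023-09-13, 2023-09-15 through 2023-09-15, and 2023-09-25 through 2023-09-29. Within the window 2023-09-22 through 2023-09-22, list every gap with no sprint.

Covered (merged): 2023-09-12 through 2023-09-16, 2023-09-25 through 2023-09-29.
Gaps within 2023-09-22 through 2023-09-22: 2023-09-22 through 2023-09-22.

2023-09-22 through 2023-09-22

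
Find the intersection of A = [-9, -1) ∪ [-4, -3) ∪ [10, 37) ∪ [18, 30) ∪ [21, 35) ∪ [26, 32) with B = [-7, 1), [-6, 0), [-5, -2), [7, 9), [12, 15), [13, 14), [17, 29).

Merge the first list: [-9, -1), [10, 37).
Merge the second list: [-7, 1), [7, 9), [12, 15), [17, 29).
[-9, -1) meets the second set on [-7, -1).
[10, 37) meets the second set on [12, 15), [17, 29).

[-7, -1) ∪ [12, 15) ∪ [17, 29)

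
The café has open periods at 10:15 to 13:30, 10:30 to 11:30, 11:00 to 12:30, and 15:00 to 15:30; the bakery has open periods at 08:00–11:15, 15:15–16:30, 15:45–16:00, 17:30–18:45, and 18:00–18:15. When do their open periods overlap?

10:15–11:15, 15:15–15:30

A, merged: 10:15–13:30, 15:00–15:30.
B, merged: 08:00–11:15, 15:15–16:30, 17:30–18:45.
10:15–13:30 ∩ B → 10:15–11:15.
15:00–15:30 ∩ B → 15:15–15:30.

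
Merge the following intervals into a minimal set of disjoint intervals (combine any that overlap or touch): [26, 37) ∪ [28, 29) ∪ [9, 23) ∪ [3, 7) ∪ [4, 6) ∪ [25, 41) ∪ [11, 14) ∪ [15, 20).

[3, 7) ∪ [9, 23) ∪ [25, 41)

Sort by start: [3, 7), [4, 6), [9, 23), [11, 14), [15, 20), [25, 41), [26, 37), [28, 29).
[4, 6) overlaps/touches [3, 7) → extend to [3, 7).
[9, 23) is disjoint → start new block.
[11, 14) overlaps/touches [9, 23) → extend to [9, 23).
[15, 20) overlaps/touches [9, 23) → extend to [9, 23).
[25, 41) is disjoint → start new block.
[26, 37) overlaps/touches [25, 41) → extend to [25, 41).
[28, 29) overlaps/touches [25, 41) → extend to [25, 41).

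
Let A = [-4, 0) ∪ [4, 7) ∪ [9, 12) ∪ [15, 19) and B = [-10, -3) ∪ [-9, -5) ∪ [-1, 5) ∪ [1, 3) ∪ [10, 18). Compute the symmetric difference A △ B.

[-10, -4) ∪ [-3, -1) ∪ [0, 4) ∪ [5, 7) ∪ [9, 10) ∪ [12, 15) ∪ [18, 19)

B, merged: [-10, -3), [-1, 5), [10, 18).
A \ B = [-3, -1), [5, 7), [9, 10), [18, 19).
B \ A = [-10, -4), [0, 4), [12, 15).
Union of the two gives the symmetric difference.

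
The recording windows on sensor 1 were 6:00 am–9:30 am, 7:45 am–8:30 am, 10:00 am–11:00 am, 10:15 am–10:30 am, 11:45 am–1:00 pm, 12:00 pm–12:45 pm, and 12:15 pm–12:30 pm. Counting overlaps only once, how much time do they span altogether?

Merged: 6:00 am–9:30 am, 10:00 am–11:00 am, 11:45 am–1:00 pm.
Lengths: 3 h 30 min + 1 h + 1 h 15 min = 5 h 45 min.

5 h 45 min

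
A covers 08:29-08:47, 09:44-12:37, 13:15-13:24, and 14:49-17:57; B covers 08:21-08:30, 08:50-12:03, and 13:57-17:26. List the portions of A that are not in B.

08:30–08:47, 12:03–12:37, 13:15–13:24, 17:26–17:57

08:29–08:47 with B removed leaves 08:30–08:47.
09:44–12:37 with B removed leaves 12:03–12:37.
13:15–13:24 is untouched.
14:49–17:57 with B removed leaves 17:26–17:57.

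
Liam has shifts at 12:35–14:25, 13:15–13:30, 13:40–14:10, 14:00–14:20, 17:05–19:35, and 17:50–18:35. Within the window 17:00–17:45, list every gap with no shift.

The merged coverage is 12:35-14:25, 17:05-19:35.
Uncovered inside 17:00-17:45: 17:00-17:05.

17:00-17:05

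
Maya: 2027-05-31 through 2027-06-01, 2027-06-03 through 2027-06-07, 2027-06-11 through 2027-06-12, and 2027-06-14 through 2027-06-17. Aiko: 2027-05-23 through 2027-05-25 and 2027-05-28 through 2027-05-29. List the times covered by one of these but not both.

A but not B: 2027-05-31 through 2027-06-01, 2027-06-03 through 2027-06-07, 2027-06-11 through 2027-06-12, 2027-06-14 through 2027-06-17.
B but not A: 2027-05-23 through 2027-05-25, 2027-05-28 through 2027-05-29.
Combining gives A △ B.

2027-05-23 through 2027-05-25, 2027-05-28 through 2027-05-29, 2027-05-31 through 2027-06-01, 2027-06-03 through 2027-06-07, 2027-06-11 through 2027-06-12, 2027-06-14 through 2027-06-17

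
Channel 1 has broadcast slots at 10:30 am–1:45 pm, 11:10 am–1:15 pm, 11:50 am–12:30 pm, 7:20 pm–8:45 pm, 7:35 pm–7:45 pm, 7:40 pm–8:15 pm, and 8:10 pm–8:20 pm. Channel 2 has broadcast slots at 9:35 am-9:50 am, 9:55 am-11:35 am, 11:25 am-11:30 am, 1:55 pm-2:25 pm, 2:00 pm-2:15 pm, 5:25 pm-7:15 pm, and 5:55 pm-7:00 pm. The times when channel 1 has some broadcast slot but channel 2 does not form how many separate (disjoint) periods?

2

A, merged: 10:30 am-1:45 pm, 7:20 pm-8:45 pm.
B, merged: 9:35 am-9:50 am, 9:55 am-11:35 am, 1:55 pm-2:25 pm, 5:25 pm-7:15 pm.
A \ B = 11:35 am-1:45 pm, 7:20 pm-8:45 pm.
That is 2 disjoint pieces.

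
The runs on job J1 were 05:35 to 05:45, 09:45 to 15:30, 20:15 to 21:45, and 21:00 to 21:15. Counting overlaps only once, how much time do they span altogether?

Merged: 05:35–05:45, 09:45–15:30, 20:15–21:45.
Lengths: 10 min + 5 h 45 min + 1 h 30 min = 7 h 25 min.

7 h 25 min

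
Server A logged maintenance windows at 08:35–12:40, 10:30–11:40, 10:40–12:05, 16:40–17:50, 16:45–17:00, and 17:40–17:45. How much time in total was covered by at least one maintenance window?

5 h 15 min

Merged: 08:35–12:40, 16:40–17:50.
Lengths: 4 h 5 min + 1 h 10 min = 5 h 15 min.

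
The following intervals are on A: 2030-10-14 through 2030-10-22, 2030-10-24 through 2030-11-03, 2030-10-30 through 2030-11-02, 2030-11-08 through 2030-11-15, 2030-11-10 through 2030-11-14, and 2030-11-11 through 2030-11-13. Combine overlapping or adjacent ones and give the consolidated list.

2030-10-24 through 2030-11-03 is disjoint → start new block.
2030-10-30 through 2030-11-02 overlaps/touches 2030-10-24 through 2030-11-03 → extend to 2030-10-24 through 2030-11-03.
2030-11-08 through 2030-11-15 is disjoint → start new block.
2030-11-10 through 2030-11-14 overlaps/touches 2030-11-08 through 2030-11-15 → extend to 2030-11-08 through 2030-11-15.
2030-11-11 through 2030-11-13 overlaps/touches 2030-11-08 through 2030-11-15 → extend to 2030-11-08 through 2030-11-15.

2030-10-14 through 2030-10-22, 2030-10-24 through 2030-11-03, 2030-11-08 through 2030-11-15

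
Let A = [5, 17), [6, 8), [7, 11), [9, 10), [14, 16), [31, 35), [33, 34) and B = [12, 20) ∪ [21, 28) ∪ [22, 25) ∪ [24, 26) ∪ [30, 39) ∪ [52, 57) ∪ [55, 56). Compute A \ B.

A, merged: [5, 17), [31, 35).
B, merged: [12, 20), [21, 28), [30, 39), [52, 57).
[5, 17) with B removed leaves [5, 12).
[31, 35) lies entirely inside B → drops out.

[5, 12)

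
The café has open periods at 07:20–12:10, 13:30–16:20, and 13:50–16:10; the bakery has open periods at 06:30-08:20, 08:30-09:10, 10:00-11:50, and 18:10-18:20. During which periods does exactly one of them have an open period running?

06:30–07:20, 08:20–08:30, 09:10–10:00, 11:50–12:10, 13:30–16:20, 18:10–18:20

First set merges to 07:20–12:10, 13:30–16:20.
A \ B = 08:20–08:30, 09:10–10:00, 11:50–12:10, 13:30–16:20.
B \ A = 06:30–07:20, 18:10–18:20.
Union of the two gives the symmetric difference.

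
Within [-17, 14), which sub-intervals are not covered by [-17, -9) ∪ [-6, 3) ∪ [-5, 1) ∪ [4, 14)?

Covered (merged): [-17, -9), [-6, 3), [4, 14).
Gaps within [-17, 14): [-9, -6), [3, 4).

[-9, -6) ∪ [3, 4)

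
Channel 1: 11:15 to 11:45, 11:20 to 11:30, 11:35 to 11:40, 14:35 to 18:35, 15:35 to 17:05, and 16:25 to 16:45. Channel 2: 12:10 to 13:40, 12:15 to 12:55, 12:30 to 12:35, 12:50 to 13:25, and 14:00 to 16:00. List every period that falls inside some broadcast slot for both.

14:35-16:00

First set merges to 11:15-11:45, 14:35-18:35.
Second set merges to 12:10-13:40, 14:00-16:00.
11:15-11:45 meets no B interval.
14:35-18:35 ∩ B → 14:35-16:00.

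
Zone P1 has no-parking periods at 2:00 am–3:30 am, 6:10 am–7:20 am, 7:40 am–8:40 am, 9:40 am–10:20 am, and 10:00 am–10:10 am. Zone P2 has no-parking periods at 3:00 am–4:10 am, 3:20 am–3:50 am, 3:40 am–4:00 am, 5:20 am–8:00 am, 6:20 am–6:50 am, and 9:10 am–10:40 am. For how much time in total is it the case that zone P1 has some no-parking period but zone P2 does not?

First set merges to 2:00 am-3:30 am, 6:10 am-7:20 am, 7:40 am-8:40 am, 9:40 am-10:20 am.
Second set merges to 3:00 am-4:10 am, 5:20 am-8:00 am, 9:10 am-10:40 am.
A \ B = 2:00 am-3:00 am, 8:00 am-8:40 am.
Total: 1 h + 40 min = 1 h 40 min.

1 h 40 min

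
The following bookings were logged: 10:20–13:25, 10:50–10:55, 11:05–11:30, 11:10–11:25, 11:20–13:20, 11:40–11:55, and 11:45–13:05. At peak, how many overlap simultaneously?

4

Walk the sorted start/end points keeping a running depth.
The depth first hits 4 at 11:20.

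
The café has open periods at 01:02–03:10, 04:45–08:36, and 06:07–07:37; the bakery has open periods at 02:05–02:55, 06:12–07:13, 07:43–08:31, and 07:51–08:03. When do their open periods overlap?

02:05-02:55, 06:12-07:13, 07:43-08:31

A, merged: 01:02-03:10, 04:45-08:36.
B, merged: 02:05-02:55, 06:12-07:13, 07:43-08:31.
01:02-03:10 meets the second set on 02:05-02:55.
04:45-08:36 meets the second set on 06:12-07:13, 07:43-08:31.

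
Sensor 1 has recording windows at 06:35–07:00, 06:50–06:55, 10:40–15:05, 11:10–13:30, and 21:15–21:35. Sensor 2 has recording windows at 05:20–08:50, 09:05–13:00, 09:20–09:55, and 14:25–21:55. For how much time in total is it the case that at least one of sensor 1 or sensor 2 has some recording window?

16 h 20 min

First set merges to 06:35-07:00, 10:40-15:05, 21:15-21:35.
Second set merges to 05:20-08:50, 09:05-13:00, 14:25-21:55.
A ∪ B = 05:20-08:50, 09:05-21:55.
Total: 3 h 30 min + 12 h 50 min = 16 h 20 min.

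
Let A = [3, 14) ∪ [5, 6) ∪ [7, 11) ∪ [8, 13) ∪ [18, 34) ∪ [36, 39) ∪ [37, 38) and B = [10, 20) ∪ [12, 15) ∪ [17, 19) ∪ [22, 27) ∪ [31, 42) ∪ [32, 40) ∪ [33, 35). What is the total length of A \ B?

Merge the first list: [3, 14), [18, 34), [36, 39).
Merge the second list: [10, 20), [22, 27), [31, 42).
A \ B = [3, 10), [20, 22), [27, 31).
Total: 7 + 2 + 4 = 13.

13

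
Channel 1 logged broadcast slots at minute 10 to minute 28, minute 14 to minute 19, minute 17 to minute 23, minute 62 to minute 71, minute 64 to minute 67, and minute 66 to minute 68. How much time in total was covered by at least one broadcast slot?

Merged: minute 10 to minute 28, minute 62 to minute 71.
Lengths: 18 minutes + 9 minutes = 27 minutes.

27 minutes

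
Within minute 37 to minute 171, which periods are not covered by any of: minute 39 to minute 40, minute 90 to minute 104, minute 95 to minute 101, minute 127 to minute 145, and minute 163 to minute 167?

minute 37 to minute 39, minute 40 to minute 90, minute 104 to minute 127, minute 145 to minute 163, minute 167 to minute 171

After merging, the occupied span is minute 39 to minute 40, minute 90 to minute 104, minute 127 to minute 145, minute 163 to minute 167.
Gaps within minute 37 to minute 171: minute 37 to minute 39, minute 40 to minute 90, minute 104 to minute 127, minute 145 to minute 163, minute 167 to minute 171.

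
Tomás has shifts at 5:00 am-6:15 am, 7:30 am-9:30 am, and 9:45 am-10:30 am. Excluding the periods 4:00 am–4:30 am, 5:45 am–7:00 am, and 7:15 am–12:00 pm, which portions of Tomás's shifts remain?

5:00 am–6:15 am with B removed leaves 5:00 am–5:45 am.
7:30 am–9:30 am lies entirely inside B → drops out.
9:45 am–10:30 am lies entirely inside B → drops out.

5:00 am–5:45 am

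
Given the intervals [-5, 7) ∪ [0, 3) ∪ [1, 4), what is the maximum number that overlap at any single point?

At 1, 3 of the intervals are simultaneously active.
No point has more.

3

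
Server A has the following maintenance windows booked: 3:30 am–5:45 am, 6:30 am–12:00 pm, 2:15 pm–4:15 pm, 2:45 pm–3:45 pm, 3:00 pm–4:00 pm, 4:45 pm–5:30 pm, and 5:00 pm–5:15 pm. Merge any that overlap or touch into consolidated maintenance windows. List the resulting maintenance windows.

3:30 am-5:45 am, 6:30 am-12:00 pm, 2:15 pm-4:15 pm, 4:45 pm-5:30 pm

6:30 am-12:00 pm is disjoint → start new block.
2:15 pm-4:15 pm is disjoint → start new block.
2:45 pm-3:45 pm overlaps/touches 2:15 pm-4:15 pm → extend to 2:15 pm-4:15 pm.
3:00 pm-4:00 pm overlaps/touches 2:15 pm-4:15 pm → extend to 2:15 pm-4:15 pm.
4:45 pm-5:30 pm is disjoint → start new block.
5:00 pm-5:15 pm overlaps/touches 4:45 pm-5:30 pm → extend to 4:45 pm-5:30 pm.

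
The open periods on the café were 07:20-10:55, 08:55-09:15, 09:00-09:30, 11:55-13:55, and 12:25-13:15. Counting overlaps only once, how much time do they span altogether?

Merged: 07:20-10:55, 11:55-13:55.
Lengths: 3 h 35 min + 2 h = 5 h 35 min.

5 h 35 min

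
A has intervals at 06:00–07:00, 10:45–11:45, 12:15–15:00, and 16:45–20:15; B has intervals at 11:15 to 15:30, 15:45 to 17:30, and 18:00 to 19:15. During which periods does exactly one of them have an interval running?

06:00-07:00, 10:45-11:15, 11:45-12:15, 15:00-15:30, 15:45-16:45, 17:30-18:00, 19:15-20:15

Only in the first: 06:00-07:00, 10:45-11:15, 17:30-18:00, 19:15-20:15.
Only in the second: 11:45-12:15, 15:00-15:30, 15:45-16:45.
Together these are the periods covered by exactly one.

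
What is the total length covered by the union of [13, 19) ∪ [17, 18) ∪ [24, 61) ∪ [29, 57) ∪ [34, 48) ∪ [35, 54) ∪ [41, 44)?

Merged: [13, 19), [24, 61).
Lengths: 6 + 37 = 43.

43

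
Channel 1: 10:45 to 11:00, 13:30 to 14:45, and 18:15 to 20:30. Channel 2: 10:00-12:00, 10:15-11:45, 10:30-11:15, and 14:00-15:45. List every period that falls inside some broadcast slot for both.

10:45–11:00, 14:00–14:45

Second set merges to 10:00–12:00, 14:00–15:45.
10:45–11:00 ∩ B → 10:45–11:00.
13:30–14:45 ∩ B → 14:00–14:45.
18:15–20:30 meets no B interval.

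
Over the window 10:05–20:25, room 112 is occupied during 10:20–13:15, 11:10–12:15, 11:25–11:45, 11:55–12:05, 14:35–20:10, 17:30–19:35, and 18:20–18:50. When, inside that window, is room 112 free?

Covered (merged): 10:20–13:15, 14:35–20:10.
Gaps within 10:05–20:25: 10:05–10:20, 13:15–14:35, 20:10–20:25.

10:05–10:20, 13:15–14:35, 20:10–20:25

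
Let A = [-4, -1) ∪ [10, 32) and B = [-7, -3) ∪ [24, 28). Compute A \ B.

[-4, -1) minus B → [-3, -1).
[10, 32) minus B → [10, 24), [28, 32).

[-3, -1) ∪ [10, 24) ∪ [28, 32)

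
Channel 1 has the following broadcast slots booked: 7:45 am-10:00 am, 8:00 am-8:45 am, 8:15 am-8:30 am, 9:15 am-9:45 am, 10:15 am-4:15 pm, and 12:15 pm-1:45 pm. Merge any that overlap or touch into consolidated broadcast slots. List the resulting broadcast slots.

7:45 am-10:00 am, 10:15 am-4:15 pm

8:00 am-8:45 am overlaps/touches 7:45 am-10:00 am → extend to 7:45 am-10:00 am.
8:15 am-8:30 am overlaps/touches 7:45 am-10:00 am → extend to 7:45 am-10:00 am.
9:15 am-9:45 am overlaps/touches 7:45 am-10:00 am → extend to 7:45 am-10:00 am.
10:15 am-4:15 pm is disjoint → start new block.
12:15 pm-1:45 pm overlaps/touches 10:15 am-4:15 pm → extend to 10:15 am-4:15 pm.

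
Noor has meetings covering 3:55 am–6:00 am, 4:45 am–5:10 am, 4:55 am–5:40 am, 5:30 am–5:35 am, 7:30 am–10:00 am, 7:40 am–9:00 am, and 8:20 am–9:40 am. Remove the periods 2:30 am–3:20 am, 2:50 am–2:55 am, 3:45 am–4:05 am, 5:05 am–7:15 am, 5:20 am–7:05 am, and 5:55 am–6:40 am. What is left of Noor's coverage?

4:05 am–5:05 am, 7:30 am–10:00 am

Merge the first list: 3:55 am–6:00 am, 7:30 am–10:00 am.
Merge the second list: 2:30 am–3:20 am, 3:45 am–4:05 am, 5:05 am–7:15 am.
3:55 am–6:00 am minus B → 4:05 am–5:05 am.
7:30 am–10:00 am: no B overlap → unchanged.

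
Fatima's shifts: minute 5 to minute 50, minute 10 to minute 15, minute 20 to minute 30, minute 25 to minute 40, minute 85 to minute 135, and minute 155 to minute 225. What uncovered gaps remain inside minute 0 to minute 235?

Covered (merged): minute 5 to minute 50, minute 85 to minute 135, minute 155 to minute 225.
Gaps within minute 0 to minute 235: minute 0 to minute 5, minute 50 to minute 85, minute 135 to minute 155, minute 225 to minute 235.

minute 0 to minute 5, minute 50 to minute 85, minute 135 to minute 155, minute 225 to minute 235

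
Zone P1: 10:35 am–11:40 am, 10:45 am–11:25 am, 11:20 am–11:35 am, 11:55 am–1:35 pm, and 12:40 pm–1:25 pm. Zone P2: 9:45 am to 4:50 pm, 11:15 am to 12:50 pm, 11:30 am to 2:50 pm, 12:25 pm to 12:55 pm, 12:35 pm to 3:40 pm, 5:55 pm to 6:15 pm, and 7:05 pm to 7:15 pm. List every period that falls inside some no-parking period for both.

10:35 am–11:40 am, 11:55 am–1:35 pm

First set merges to 10:35 am–11:40 am, 11:55 am–1:35 pm.
Second set merges to 9:45 am–4:50 pm, 5:55 pm–6:15 pm, 7:05 pm–7:15 pm.
10:35 am–11:40 am meets the second set on 10:35 am–11:40 am.
11:55 am–1:35 pm meets the second set on 11:55 am–1:35 pm.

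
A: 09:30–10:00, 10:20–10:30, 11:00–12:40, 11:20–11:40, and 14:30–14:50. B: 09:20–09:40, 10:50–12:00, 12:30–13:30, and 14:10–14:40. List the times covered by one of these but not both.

09:20–09:30, 09:40–10:00, 10:20–10:30, 10:50–11:00, 12:00–12:30, 12:40–13:30, 14:10–14:30, 14:40–14:50

A, merged: 09:30–10:00, 10:20–10:30, 11:00–12:40, 14:30–14:50.
A \ B = 09:40–10:00, 10:20–10:30, 12:00–12:30, 14:40–14:50.
B \ A = 09:20–09:30, 10:50–11:00, 12:40–13:30, 14:10–14:30.
Union of the two gives the symmetric difference.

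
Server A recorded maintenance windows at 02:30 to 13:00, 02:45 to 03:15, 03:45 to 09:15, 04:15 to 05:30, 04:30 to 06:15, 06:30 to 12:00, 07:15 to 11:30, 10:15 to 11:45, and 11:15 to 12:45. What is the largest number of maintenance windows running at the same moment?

Walk the sorted start/end points keeping a running depth.
The depth first hits 5 at 11:15.

5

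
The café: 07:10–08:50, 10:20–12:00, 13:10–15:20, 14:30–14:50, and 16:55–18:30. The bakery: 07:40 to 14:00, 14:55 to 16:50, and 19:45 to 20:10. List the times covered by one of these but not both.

First set merges to 07:10-08:50, 10:20-12:00, 13:10-15:20, 16:55-18:30.
A but not B: 07:10-07:40, 14:00-14:55, 16:55-18:30.
B but not A: 08:50-10:20, 12:00-13:10, 15:20-16:50, 19:45-20:10.
Combining gives A △ B.

07:10-07:40, 08:50-10:20, 12:00-13:10, 14:00-14:55, 15:20-16:50, 16:55-18:30, 19:45-20:10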